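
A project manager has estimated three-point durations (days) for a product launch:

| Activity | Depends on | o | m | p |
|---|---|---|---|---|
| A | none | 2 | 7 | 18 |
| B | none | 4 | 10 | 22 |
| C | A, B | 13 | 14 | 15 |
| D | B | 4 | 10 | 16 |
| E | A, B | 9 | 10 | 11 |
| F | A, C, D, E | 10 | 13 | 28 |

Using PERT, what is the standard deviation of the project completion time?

4.26 days

te_A = (2 + 4·7 + 18)/6 = 48/6 = 8; σ²_A = ((18−2)/6)² = 7.111
te_B = (4 + 4·10 + 22)/6 = 66/6 = 11; σ²_B = ((22−4)/6)² = 9.000
te_C = (13 + 4·14 + 15)/6 = 84/6 = 14; σ²_C = ((15−13)/6)² = 0.111
te_D = (4 + 4·10 + 16)/6 = 60/6 = 10; σ²_D = ((16−4)/6)² = 4.000
te_E = (9 + 4·10 + 11)/6 = 60/6 = 10; σ²_E = ((11−9)/6)² = 0.111
te_F = (10 + 4·13 + 28)/6 = 90/6 = 15; σ²_F = ((28−10)/6)² = 9.000

Forward pass:
ES_A = 0; EF_A = 8
ES_B = 0; EF_B = 11
ES_C = max(EF_A=8, EF_B=11) = 11; EF_C = 11+14 = 25
ES_D = 11; EF_D = 11+10 = 21
ES_E = max(EF_A=8, EF_B=11) = 11; EF_E = 11+10 = 21
ES_F = max(EF_A=8, EF_C=25, EF_D=21, EF_E=21) = 25; EF_F = 25+15 = 40
Expected project duration μ = 40 days. Critical path: B → C → F.

Variance along critical path = 9.000 + 0.111 + 9.000 = 18.111
σ = √18.111 = 4.256 days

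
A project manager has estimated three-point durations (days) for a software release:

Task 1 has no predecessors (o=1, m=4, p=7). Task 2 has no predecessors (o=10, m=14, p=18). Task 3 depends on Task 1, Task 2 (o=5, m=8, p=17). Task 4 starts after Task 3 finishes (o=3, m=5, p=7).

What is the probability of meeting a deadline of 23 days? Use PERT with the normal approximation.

te_Task 1 = (1 + 4·4 + 7)/6 = 24/6 = 4; σ²_Task 1 = ((7−1)/6)² = 1.000
te_Task 2 = (10 + 4·14 + 18)/6 = 84/6 = 14; σ²_Task 2 = ((18−10)/6)² = 1.778
te_Task 3 = (5 + 4·8 + 17)/6 = 54/6 = 9; σ²_Task 3 = ((17−5)/6)² = 4.000
te_Task 4 = (3 + 4·5 + 7)/6 = 30/6 = 5; σ²_Task 4 = ((7−3)/6)² = 0.444

Forward pass:
ES_Task 1 = 0; EF_Task 1 = 4
ES_Task 2 = 0; EF_Task 2 = 14
ES_Task 3 = max(EF_Task 1=4, EF_Task 2=14) = 14; EF_Task 3 = 14+9 = 23
ES_Task 4 = 23; EF_Task 4 = 23+5 = 28
Expected project duration μ = 28 days. Critical path: Task 2 → Task 3 → Task 4.

Variance along critical path = 1.778 + 4.000 + 0.444 = 6.222; σ = √6.222 = 2.494 days.
Z = (23 − 28) / 2.494 = -2.004
P(T ≤ 23) = Φ(-2.004) ≈ 0.023

0.023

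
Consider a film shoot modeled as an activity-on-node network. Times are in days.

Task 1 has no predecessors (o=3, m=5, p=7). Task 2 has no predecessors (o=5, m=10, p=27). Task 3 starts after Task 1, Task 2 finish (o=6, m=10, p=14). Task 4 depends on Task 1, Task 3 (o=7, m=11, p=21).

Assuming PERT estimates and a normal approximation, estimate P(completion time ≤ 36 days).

te_Task 1 = (3 + 4·5 + 7)/6 = 30/6 = 5; σ²_Task 1 = ((7−3)/6)² = 0.444
te_Task 2 = (5 + 4·10 + 27)/6 = 72/6 = 12; σ²_Task 2 = ((27−5)/6)² = 13.444
te_Task 3 = (6 + 4·10 + 14)/6 = 60/6 = 10; σ²_Task 3 = ((14−6)/6)² = 1.778
te_Task 4 = (7 + 4·11 + 21)/6 = 72/6 = 12; σ²_Task 4 = ((21−7)/6)² = 5.444

Forward pass:
ES_Task 1 = 0; EF_Task 1 = 5
ES_Task 2 = 0; EF_Task 2 = 12
ES_Task 3 = max(EF_Task 1=5, EF_Task 2=12) = 12; EF_Task 3 = 12+10 = 22
ES_Task 4 = max(EF_Task 1=5, EF_Task 3=22) = 22; EF_Task 4 = 22+12 = 34
Expected project duration μ = 34 days. Critical path: Task 2 → Task 3 → Task 4.

Variance along critical path = 13.444 + 1.778 + 5.444 = 20.667; σ = √20.667 = 4.546 days.
Z = (36 − 34) / 4.546 = 0.440
P(T ≤ 36) = Φ(0.440) ≈ 0.670

0.670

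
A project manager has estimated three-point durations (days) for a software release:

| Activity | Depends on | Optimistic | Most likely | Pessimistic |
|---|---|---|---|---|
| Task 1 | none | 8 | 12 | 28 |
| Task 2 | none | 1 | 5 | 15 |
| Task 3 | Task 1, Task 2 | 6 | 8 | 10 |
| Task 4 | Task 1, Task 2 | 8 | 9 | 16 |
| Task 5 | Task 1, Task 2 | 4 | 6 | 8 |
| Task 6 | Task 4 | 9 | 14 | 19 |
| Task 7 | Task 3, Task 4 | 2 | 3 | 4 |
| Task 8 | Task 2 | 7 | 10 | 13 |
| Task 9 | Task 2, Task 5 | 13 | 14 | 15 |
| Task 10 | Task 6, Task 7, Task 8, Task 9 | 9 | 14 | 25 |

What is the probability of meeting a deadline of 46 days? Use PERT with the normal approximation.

te_Task 1 = (8 + 4·12 + 28)/6 = 84/6 = 14; σ²_Task 1 = ((28−8)/6)² = 11.111
te_Task 2 = (1 + 4·5 + 15)/6 = 36/6 = 6; σ²_Task 2 = ((15−1)/6)² = 5.444
te_Task 3 = (6 + 4·8 + 10)/6 = 48/6 = 8; σ²_Task 3 = ((10−6)/6)² = 0.444
te_Task 4 = (8 + 4·9 + 16)/6 = 60/6 = 10; σ²_Task 4 = ((16−8)/6)² = 1.778
te_Task 5 = (4 + 4·6 + 8)/6 = 36/6 = 6; σ²_Task 5 = ((8−4)/6)² = 0.444
te_Task 6 = (9 + 4·14 + 19)/6 = 84/6 = 14; σ²_Task 6 = ((19−9)/6)² = 2.778
te_Task 7 = (2 + 4·3 + 4)/6 = 18/6 = 3; σ²_Task 7 = ((4−2)/6)² = 0.111
te_Task 8 = (7 + 4·10 + 13)/6 = 60/6 = 10; σ²_Task 8 = ((13−7)/6)² = 1.000
te_Task 9 = (13 + 4·14 + 15)/6 = 84/6 = 14; σ²_Task 9 = ((15−13)/6)² = 0.111
te_Task 10 = (9 + 4·14 + 25)/6 = 90/6 = 15; σ²_Task 10 = ((25−9)/6)² = 7.111

Forward pass:
ES_Task 1 = 0; EF_Task 1 = 14
ES_Task 2 = 0; EF_Task 2 = 6
ES_Task 3 = max(EF_Task 1=14, EF_Task 2=6) = 14; EF_Task 3 = 14+8 = 22
ES_Task 4 = max(EF_Task 1=14, EF_Task 2=6) = 14; EF_Task 4 = 14+10 = 24
ES_Task 5 = max(EF_Task 1=14, EF_Task 2=6) = 14; EF_Task 5 = 14+6 = 20
ES_Task 6 = 24; EF_Task 6 = 24+14 = 38
ES_Task 7 = max(EF_Task 3=22, EF_Task 4=24) = 24; EF_Task 7 = 24+3 = 27
ES_Task 8 = 6; EF_Task 8 = 6+10 = 16
ES_Task 9 = max(EF_Task 2=6, EF_Task 5=20) = 20; EF_Task 9 = 20+14 = 34
ES_Task 10 = max(EF_Task 6=38, EF_Task 7=27, EF_Task 8=16, EF_Task 9=34) = 38; EF_Task 10 = 38+15 = 53
Expected project duration μ = 53 days. Critical path: Task 1 → Task 4 → Task 6 → Task 10.

Variance along critical path = 11.111 + 1.778 + 2.778 + 7.111 = 22.778; σ = √22.778 = 4.773 days.
Z = (46 − 53) / 4.773 = -1.467
P(T ≤ 46) = Φ(-1.467) ≈ 0.071

0.071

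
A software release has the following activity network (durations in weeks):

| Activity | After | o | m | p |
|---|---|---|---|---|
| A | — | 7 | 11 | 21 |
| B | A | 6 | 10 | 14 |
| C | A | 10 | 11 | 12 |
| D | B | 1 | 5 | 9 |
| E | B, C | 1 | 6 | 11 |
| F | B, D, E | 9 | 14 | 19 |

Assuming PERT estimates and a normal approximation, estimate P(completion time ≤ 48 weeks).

te_A = (7 + 4·11 + 21)/6 = 72/6 = 12; σ²_A = ((21−7)/6)² = 5.444
te_B = (6 + 4·10 + 14)/6 = 60/6 = 10; σ²_B = ((14−6)/6)² = 1.778
te_C = (10 + 4·11 + 12)/6 = 66/6 = 11; σ²_C = ((12−10)/6)² = 0.111
te_D = (1 + 4·5 + 9)/6 = 30/6 = 5; σ²_D = ((9−1)/6)² = 1.778
te_E = (1 + 4·6 + 11)/6 = 36/6 = 6; σ²_E = ((11−1)/6)² = 2.778
te_F = (9 + 4·14 + 19)/6 = 84/6 = 14; σ²_F = ((19−9)/6)² = 2.778

Forward pass:
ES_A = 0; EF_A = 12
ES_B = 12; EF_B = 12+10 = 22
ES_C = 12; EF_C = 12+11 = 23
ES_D = 22; EF_D = 22+5 = 27
ES_E = max(EF_B=22, EF_C=23) = 23; EF_E = 23+6 = 29
ES_F = max(EF_B=22, EF_D=27, EF_E=29) = 29; EF_F = 29+14 = 43
Expected project duration μ = 43 weeks. Critical path: A → C → E → F.

Variance along critical path = 5.444 + 0.111 + 2.778 + 2.778 = 11.111; σ = √11.111 = 3.333 weeks.
Z = (48 − 43) / 3.333 = 1.500
P(T ≤ 48) = Φ(1.500) ≈ 0.933

0.933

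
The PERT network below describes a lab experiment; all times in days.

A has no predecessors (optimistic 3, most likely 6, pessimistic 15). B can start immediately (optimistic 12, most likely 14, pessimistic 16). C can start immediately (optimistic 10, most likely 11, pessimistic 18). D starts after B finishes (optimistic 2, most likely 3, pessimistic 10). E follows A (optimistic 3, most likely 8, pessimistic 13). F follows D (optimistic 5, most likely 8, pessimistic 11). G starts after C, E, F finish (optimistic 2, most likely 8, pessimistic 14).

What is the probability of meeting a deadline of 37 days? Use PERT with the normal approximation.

te_A = (3 + 4·6 + 15)/6 = 42/6 = 7; σ²_A = ((15−3)/6)² = 4.000
te_B = (12 + 4·14 + 16)/6 = 84/6 = 14; σ²_B = ((16−12)/6)² = 0.444
te_C = (10 + 4·11 + 18)/6 = 72/6 = 12; σ²_C = ((18−10)/6)² = 1.778
te_D = (2 + 4·3 + 10)/6 = 24/6 = 4; σ²_D = ((10−2)/6)² = 1.778
te_E = (3 + 4·8 + 13)/6 = 48/6 = 8; σ²_E = ((13−3)/6)² = 2.778
te_F = (5 + 4·8 + 11)/6 = 48/6 = 8; σ²_F = ((11−5)/6)² = 1.000
te_G = (2 + 4·8 + 14)/6 = 48/6 = 8; σ²_G = ((14−2)/6)² = 4.000

Forward pass:
ES_A = 0; EF_A = 7
ES_B = 0; EF_B = 14
ES_C = 0; EF_C = 12
ES_D = 14; EF_D = 14+4 = 18
ES_E = 7; EF_E = 7+8 = 15
ES_F = 18; EF_F = 18+8 = 26
ES_G = max(EF_C=12, EF_E=15, EF_F=26) = 26; EF_G = 26+8 = 34
Expected project duration μ = 34 days. Critical path: B → D → F → G.

Variance along critical path = 0.444 + 1.778 + 1.000 + 4.000 = 7.222; σ = √7.222 = 2.687 days.
Z = (37 − 34) / 2.687 = 1.116
P(T ≤ 37) = Φ(1.116) ≈ 0.868

0.868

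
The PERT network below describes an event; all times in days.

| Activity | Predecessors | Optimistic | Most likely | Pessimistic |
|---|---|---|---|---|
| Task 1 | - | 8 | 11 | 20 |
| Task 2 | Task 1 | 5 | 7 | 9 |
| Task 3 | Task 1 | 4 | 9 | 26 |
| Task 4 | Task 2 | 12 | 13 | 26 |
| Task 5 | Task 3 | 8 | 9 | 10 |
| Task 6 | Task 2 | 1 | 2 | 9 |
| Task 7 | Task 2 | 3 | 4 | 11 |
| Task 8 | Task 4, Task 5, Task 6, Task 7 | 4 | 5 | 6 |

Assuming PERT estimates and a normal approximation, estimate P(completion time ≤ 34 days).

0.057

te_Task 1 = (8 + 4·11 + 20)/6 = 72/6 = 12; σ²_Task 1 = ((20−8)/6)² = 4.000
te_Task 2 = (5 + 4·7 + 9)/6 = 42/6 = 7; σ²_Task 2 = ((9−5)/6)² = 0.444
te_Task 3 = (4 + 4·9 + 26)/6 = 66/6 = 11; σ²_Task 3 = ((26−4)/6)² = 13.444
te_Task 4 = (12 + 4·13 + 26)/6 = 90/6 = 15; σ²_Task 4 = ((26−12)/6)² = 5.444
te_Task 5 = (8 + 4·9 + 10)/6 = 54/6 = 9; σ²_Task 5 = ((10−8)/6)² = 0.111
te_Task 6 = (1 + 4·2 + 9)/6 = 18/6 = 3; σ²_Task 6 = ((9−1)/6)² = 1.778
te_Task 7 = (3 + 4·4 + 11)/6 = 30/6 = 5; σ²_Task 7 = ((11−3)/6)² = 1.778
te_Task 8 = (4 + 4·5 + 6)/6 = 30/6 = 5; σ²_Task 8 = ((6−4)/6)² = 0.111

Forward pass:
ES_Task 1 = 0; EF_Task 1 = 12
ES_Task 2 = 12; EF_Task 2 = 12+7 = 19
ES_Task 3 = 12; EF_Task 3 = 12+11 = 23
ES_Task 4 = 19; EF_Task 4 = 19+15 = 34
ES_Task 5 = 23; EF_Task 5 = 23+9 = 32
ES_Task 6 = 19; EF_Task 6 = 19+3 = 22
ES_Task 7 = 19; EF_Task 7 = 19+5 = 24
ES_Task 8 = max(EF_Task 4=34, EF_Task 5=32, EF_Task 6=22, EF_Task 7=24) = 34; EF_Task 8 = 34+5 = 39
Expected project duration μ = 39 days. Critical path: Task 1 → Task 2 → Task 4 → Task 8.

Variance along critical path = 4.000 + 0.444 + 5.444 + 0.111 = 10.000; σ = √10.000 = 3.162 days.
Z = (34 − 39) / 3.162 = -1.581
P(T ≤ 34) = Φ(-1.581) ≈ 0.057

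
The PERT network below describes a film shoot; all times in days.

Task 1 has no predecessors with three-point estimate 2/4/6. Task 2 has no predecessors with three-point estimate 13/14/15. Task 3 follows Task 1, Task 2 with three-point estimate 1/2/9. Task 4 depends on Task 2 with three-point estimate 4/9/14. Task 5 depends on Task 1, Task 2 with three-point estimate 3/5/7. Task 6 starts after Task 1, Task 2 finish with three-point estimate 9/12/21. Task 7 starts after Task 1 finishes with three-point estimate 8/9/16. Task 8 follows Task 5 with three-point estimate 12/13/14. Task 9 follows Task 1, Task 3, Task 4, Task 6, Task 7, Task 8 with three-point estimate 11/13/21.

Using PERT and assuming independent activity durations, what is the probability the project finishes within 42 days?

te_Task 1 = (2 + 4·4 + 6)/6 = 24/6 = 4; σ²_Task 1 = ((6−2)/6)² = 0.444
te_Task 2 = (13 + 4·14 + 15)/6 = 84/6 = 14; σ²_Task 2 = ((15−13)/6)² = 0.111
te_Task 3 = (1 + 4·2 + 9)/6 = 18/6 = 3; σ²_Task 3 = ((9−1)/6)² = 1.778
te_Task 4 = (4 + 4·9 + 14)/6 = 54/6 = 9; σ²_Task 4 = ((14−4)/6)² = 2.778
te_Task 5 = (3 + 4·5 + 7)/6 = 30/6 = 5; σ²_Task 5 = ((7−3)/6)² = 0.444
te_Task 6 = (9 + 4·12 + 21)/6 = 78/6 = 13; σ²_Task 6 = ((21−9)/6)² = 4.000
te_Task 7 = (8 + 4·9 + 16)/6 = 60/6 = 10; σ²_Task 7 = ((16−8)/6)² = 1.778
te_Task 8 = (12 + 4·13 + 14)/6 = 78/6 = 13; σ²_Task 8 = ((14−12)/6)² = 0.111
te_Task 9 = (11 + 4·13 + 21)/6 = 84/6 = 14; σ²_Task 9 = ((21−11)/6)² = 2.778

Forward pass:
ES_Task 1 = 0; EF_Task 1 = 4
ES_Task 2 = 0; EF_Task 2 = 14
ES_Task 3 = max(EF_Task 1=4, EF_Task 2=14) = 14; EF_Task 3 = 14+3 = 17
ES_Task 4 = 14; EF_Task 4 = 14+9 = 23
ES_Task 5 = max(EF_Task 1=4, EF_Task 2=14) = 14; EF_Task 5 = 14+5 = 19
ES_Task 6 = max(EF_Task 1=4, EF_Task 2=14) = 14; EF_Task 6 = 14+13 = 27
ES_Task 7 = 4; EF_Task 7 = 4+10 = 14
ES_Task 8 = 19; EF_Task 8 = 19+13 = 32
ES_Task 9 = max(EF_Task 1=4, EF_Task 3=17, EF_Task 4=23, EF_Task 6=27, EF_Task 7=14, EF_Task 8=32) = 32; EF_Task 9 = 32+14 = 46
Expected project duration μ = 46 days. Critical path: Task 2 → Task 5 → Task 8 → Task 9.

Variance along critical path = 0.111 + 0.444 + 0.111 + 2.778 = 3.444; σ = √3.444 = 1.856 days.
Z = (42 − 46) / 1.856 = -2.155
P(T ≤ 42) = Φ(-2.155) ≈ 0.016

0.016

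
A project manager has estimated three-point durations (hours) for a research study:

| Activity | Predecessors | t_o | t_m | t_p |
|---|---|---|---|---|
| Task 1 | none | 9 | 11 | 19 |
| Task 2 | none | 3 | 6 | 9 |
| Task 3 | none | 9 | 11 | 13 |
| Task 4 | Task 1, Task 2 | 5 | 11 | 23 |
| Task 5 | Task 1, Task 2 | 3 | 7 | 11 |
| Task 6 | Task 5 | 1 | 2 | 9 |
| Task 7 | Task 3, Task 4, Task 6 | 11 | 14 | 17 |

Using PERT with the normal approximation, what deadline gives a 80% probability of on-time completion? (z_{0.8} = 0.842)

41.0 hours

te_Task 1 = (9 + 4·11 + 19)/6 = 72/6 = 12; σ²_Task 1 = ((19−9)/6)² = 2.778
te_Task 2 = (3 + 4·6 + 9)/6 = 36/6 = 6; σ²_Task 2 = ((9−3)/6)² = 1.000
te_Task 3 = (9 + 4·11 + 13)/6 = 66/6 = 11; σ²_Task 3 = ((13−9)/6)² = 0.444
te_Task 4 = (5 + 4·11 + 23)/6 = 72/6 = 12; σ²_Task 4 = ((23−5)/6)² = 9.000
te_Task 5 = (3 + 4·7 + 11)/6 = 42/6 = 7; σ²_Task 5 = ((11−3)/6)² = 1.778
te_Task 6 = (1 + 4·2 + 9)/6 = 18/6 = 3; σ²_Task 6 = ((9−1)/6)² = 1.778
te_Task 7 = (11 + 4·14 + 17)/6 = 84/6 = 14; σ²_Task 7 = ((17−11)/6)² = 1.000

Forward pass:
ES_Task 1 = 0; EF_Task 1 = 12
ES_Task 2 = 0; EF_Task 2 = 6
ES_Task 3 = 0; EF_Task 3 = 11
ES_Task 4 = max(EF_Task 1=12, EF_Task 2=6) = 12; EF_Task 4 = 12+12 = 24
ES_Task 5 = max(EF_Task 1=12, EF_Task 2=6) = 12; EF_Task 5 = 12+7 = 19
ES_Task 6 = 19; EF_Task 6 = 19+3 = 22
ES_Task 7 = max(EF_Task 3=11, EF_Task 4=24, EF_Task 6=22) = 24; EF_Task 7 = 24+14 = 38
Expected project duration μ = 38 hours. Critical path: Task 1 → Task 4 → Task 7.

Variance along critical path = 2.778 + 9.000 + 1.000 = 12.778; σ = 3.575 hours.
D = μ + z·σ = 38 + 0.842·3.575 = 41.0 hours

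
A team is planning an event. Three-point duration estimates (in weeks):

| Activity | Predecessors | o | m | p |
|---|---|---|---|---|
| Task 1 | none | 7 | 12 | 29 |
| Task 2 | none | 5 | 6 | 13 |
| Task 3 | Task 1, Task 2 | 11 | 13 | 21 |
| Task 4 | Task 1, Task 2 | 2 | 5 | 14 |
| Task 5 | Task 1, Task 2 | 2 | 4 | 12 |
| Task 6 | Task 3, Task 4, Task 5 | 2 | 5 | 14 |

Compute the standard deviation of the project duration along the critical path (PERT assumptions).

4.50 weeks

te_Task 1 = (7 + 4·12 + 29)/6 = 84/6 = 14; σ²_Task 1 = ((29−7)/6)² = 13.444
te_Task 2 = (5 + 4·6 + 13)/6 = 42/6 = 7; σ²_Task 2 = ((13−5)/6)² = 1.778
te_Task 3 = (11 + 4·13 + 21)/6 = 84/6 = 14; σ²_Task 3 = ((21−11)/6)² = 2.778
te_Task 4 = (2 + 4·5 + 14)/6 = 36/6 = 6; σ²_Task 4 = ((14−2)/6)² = 4.000
te_Task 5 = (2 + 4·4 + 12)/6 = 30/6 = 5; σ²_Task 5 = ((12−2)/6)² = 2.778
te_Task 6 = (2 + 4·5 + 14)/6 = 36/6 = 6; σ²_Task 6 = ((14−2)/6)² = 4.000

Forward pass:
ES_Task 1 = 0; EF_Task 1 = 14
ES_Task 2 = 0; EF_Task 2 = 7
ES_Task 3 = max(EF_Task 1=14, EF_Task 2=7) = 14; EF_Task 3 = 14+14 = 28
ES_Task 4 = max(EF_Task 1=14, EF_Task 2=7) = 14; EF_Task 4 = 14+6 = 20
ES_Task 5 = max(EF_Task 1=14, EF_Task 2=7) = 14; EF_Task 5 = 14+5 = 19
ES_Task 6 = max(EF_Task 3=28, EF_Task 4=20, EF_Task 5=19) = 28; EF_Task 6 = 28+6 = 34
Expected project duration μ = 34 weeks. Critical path: Task 1 → Task 3 → Task 6.

Variance along critical path = 13.444 + 2.778 + 4.000 = 20.222
σ = √20.222 = 4.497 weeks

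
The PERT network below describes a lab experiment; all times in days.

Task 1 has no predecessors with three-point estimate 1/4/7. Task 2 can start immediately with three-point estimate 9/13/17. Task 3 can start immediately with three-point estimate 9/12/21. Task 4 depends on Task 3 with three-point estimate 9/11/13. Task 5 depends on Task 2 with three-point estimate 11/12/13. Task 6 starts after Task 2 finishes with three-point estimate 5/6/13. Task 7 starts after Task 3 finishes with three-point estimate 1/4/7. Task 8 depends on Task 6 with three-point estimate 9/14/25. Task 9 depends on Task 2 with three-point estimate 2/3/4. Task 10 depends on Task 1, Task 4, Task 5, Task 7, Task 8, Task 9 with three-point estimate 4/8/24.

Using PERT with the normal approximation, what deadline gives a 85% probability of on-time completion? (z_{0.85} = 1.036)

te_Task 1 = (1 + 4·4 + 7)/6 = 24/6 = 4; σ²_Task 1 = ((7−1)/6)² = 1.000
te_Task 2 = (9 + 4·13 + 17)/6 = 78/6 = 13; σ²_Task 2 = ((17−9)/6)² = 1.778
te_Task 3 = (9 + 4·12 + 21)/6 = 78/6 = 13; σ²_Task 3 = ((21−9)/6)² = 4.000
te_Task 4 = (9 + 4·11 + 13)/6 = 66/6 = 11; σ²_Task 4 = ((13−9)/6)² = 0.444
te_Task 5 = (11 + 4·12 + 13)/6 = 72/6 = 12; σ²_Task 5 = ((13−11)/6)² = 0.111
te_Task 6 = (5 + 4·6 + 13)/6 = 42/6 = 7; σ²_Task 6 = ((13−5)/6)² = 1.778
te_Task 7 = (1 + 4·4 + 7)/6 = 24/6 = 4; σ²_Task 7 = ((7−1)/6)² = 1.000
te_Task 8 = (9 + 4·14 + 25)/6 = 90/6 = 15; σ²_Task 8 = ((25−9)/6)² = 7.111
te_Task 9 = (2 + 4·3 + 4)/6 = 18/6 = 3; σ²_Task 9 = ((4−2)/6)² = 0.111
te_Task 10 = (4 + 4·8 + 24)/6 = 60/6 = 10; σ²_Task 10 = ((24−4)/6)² = 11.111

Forward pass:
ES_Task 1 = 0; EF_Task 1 = 4
ES_Task 2 = 0; EF_Task 2 = 13
ES_Task 3 = 0; EF_Task 3 = 13
ES_Task 4 = 13; EF_Task 4 = 13+11 = 24
ES_Task 5 = 13; EF_Task 5 = 13+12 = 25
ES_Task 6 = 13; EF_Task 6 = 13+7 = 20
ES_Task 7 = 13; EF_Task 7 = 13+4 = 17
ES_Task 8 = 20; EF_Task 8 = 20+15 = 35
ES_Task 9 = 13; EF_Task 9 = 13+3 = 16
ES_Task 10 = max(EF_Task 1=4, EF_Task 4=24, EF_Task 5=25, EF_Task 7=17, EF_Task 8=35, EF_Task 9=16) = 35; EF_Task 10 = 35+10 = 45
Expected project duration μ = 45 days. Critical path: Task 2 → Task 6 → Task 8 → Task 10.

Variance along critical path = 1.778 + 1.778 + 7.111 + 11.111 = 21.778; σ = 4.667 days.
D = μ + z·σ = 45 + 1.036·4.667 = 49.8 days

49.8 days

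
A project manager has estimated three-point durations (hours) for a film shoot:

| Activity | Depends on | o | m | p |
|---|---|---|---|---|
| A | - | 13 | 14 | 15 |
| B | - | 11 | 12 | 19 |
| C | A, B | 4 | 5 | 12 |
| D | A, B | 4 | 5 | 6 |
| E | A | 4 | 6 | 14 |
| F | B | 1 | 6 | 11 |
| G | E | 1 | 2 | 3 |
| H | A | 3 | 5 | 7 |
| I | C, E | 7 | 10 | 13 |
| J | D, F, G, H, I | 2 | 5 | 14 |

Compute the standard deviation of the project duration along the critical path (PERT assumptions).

2.81 hours

te_A = (13 + 4·14 + 15)/6 = 84/6 = 14; σ²_A = ((15−13)/6)² = 0.111
te_B = (11 + 4·12 + 19)/6 = 78/6 = 13; σ²_B = ((19−11)/6)² = 1.778
te_C = (4 + 4·5 + 12)/6 = 36/6 = 6; σ²_C = ((12−4)/6)² = 1.778
te_D = (4 + 4·5 + 6)/6 = 30/6 = 5; σ²_D = ((6−4)/6)² = 0.111
te_E = (4 + 4·6 + 14)/6 = 42/6 = 7; σ²_E = ((14−4)/6)² = 2.778
te_F = (1 + 4·6 + 11)/6 = 36/6 = 6; σ²_F = ((11−1)/6)² = 2.778
te_G = (1 + 4·2 + 3)/6 = 12/6 = 2; σ²_G = ((3−1)/6)² = 0.111
te_H = (3 + 4·5 + 7)/6 = 30/6 = 5; σ²_H = ((7−3)/6)² = 0.444
te_I = (7 + 4·10 + 13)/6 = 60/6 = 10; σ²_I = ((13−7)/6)² = 1.000
te_J = (2 + 4·5 + 14)/6 = 36/6 = 6; σ²_J = ((14−2)/6)² = 4.000

Forward pass:
ES_A = 0; EF_A = 14
ES_B = 0; EF_B = 13
ES_C = max(EF_A=14, EF_B=13) = 14; EF_C = 14+6 = 20
ES_D = max(EF_A=14, EF_B=13) = 14; EF_D = 14+5 = 19
ES_E = 14; EF_E = 14+7 = 21
ES_F = 13; EF_F = 13+6 = 19
ES_G = 21; EF_G = 21+2 = 23
ES_H = 14; EF_H = 14+5 = 19
ES_I = max(EF_C=20, EF_E=21) = 21; EF_I = 21+10 = 31
ES_J = max(EF_D=19, EF_F=19, EF_G=23, EF_H=19, EF_I=31) = 31; EF_J = 31+6 = 37
Expected project duration μ = 37 hours. Critical path: A → E → I → J.

Variance along critical path = 0.111 + 2.778 + 1.000 + 4.000 = 7.889
σ = √7.889 = 2.809 hours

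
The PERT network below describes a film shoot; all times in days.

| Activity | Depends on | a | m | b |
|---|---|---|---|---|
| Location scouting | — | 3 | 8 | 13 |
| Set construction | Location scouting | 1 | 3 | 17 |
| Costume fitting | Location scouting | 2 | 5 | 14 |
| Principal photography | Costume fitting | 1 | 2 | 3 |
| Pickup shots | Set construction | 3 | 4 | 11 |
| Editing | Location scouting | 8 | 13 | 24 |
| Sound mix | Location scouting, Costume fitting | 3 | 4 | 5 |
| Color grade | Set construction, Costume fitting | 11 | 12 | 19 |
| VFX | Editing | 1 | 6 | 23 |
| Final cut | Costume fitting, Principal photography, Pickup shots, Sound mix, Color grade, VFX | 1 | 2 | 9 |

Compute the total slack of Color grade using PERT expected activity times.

3 days

te_Location scouting = (3 + 4·8 + 13)/6 = 48/6 = 8
te_Set construction = (1 + 4·3 + 17)/6 = 30/6 = 5
te_Costume fitting = (2 + 4·5 + 14)/6 = 36/6 = 6
te_Principal photography = (1 + 4·2 + 3)/6 = 12/6 = 2
te_Pickup shots = (3 + 4·4 + 11)/6 = 30/6 = 5
te_Editing = (8 + 4·13 + 24)/6 = 84/6 = 14
te_Sound mix = (3 + 4·4 + 5)/6 = 24/6 = 4
te_Color grade = (11 + 4·12 + 19)/6 = 78/6 = 13
te_VFX = (1 + 4·6 + 23)/6 = 48/6 = 8
te_Final cut = (1 + 4·2 + 9)/6 = 18/6 = 3

Forward pass:
ES_Location scouting = 0; EF_Location scouting = 8
ES_Set construction = 8; EF_Set construction = 8+5 = 13
ES_Costume fitting = 8; EF_Costume fitting = 8+6 = 14
ES_Principal photography = 14; EF_Principal photography = 14+2 = 16
ES_Pickup shots = 13; EF_Pickup shots = 13+5 = 18
ES_Editing = 8; EF_Editing = 8+14 = 22
ES_Sound mix = max(EF_Location scouting=8, EF_Costume fitting=14) = 14; EF_Sound mix = 14+4 = 18
ES_Color grade = max(EF_Set construction=13, EF_Costume fitting=14) = 14; EF_Color grade = 14+13 = 27
ES_VFX = 22; EF_VFX = 22+8 = 30
ES_Final cut = max(EF_Costume fitting=14, EF_Principal photography=16, EF_Pickup shots=18, EF_Sound mix=18, EF_Color grade=27, EF_VFX=30) = 30; EF_Final cut = 30+3 = 33
Expected project duration μ = 33 days. Critical path: Location scouting → Editing → VFX → Final cut.

Backward pass:
LF_Final cut = 33; LS_Final cut = 33−3 = 30
LF_VFX = LS_Final cut = 30; LS_VFX = 30−8 = 22
LF_Color grade = LS_Final cut = 30; LS_Color grade = 30−13 = 17
LF_Sound mix = LS_Final cut = 30; LS_Sound mix = 30−4 = 26
LF_Editing = LS_VFX = 22; LS_Editing = 22−14 = 8
LF_Pickup shots = LS_Final cut = 30; LS_Pickup shots = 30−5 = 25
LF_Principal photography = LS_Final cut = 30; LS_Principal photography = 30−2 = 28
LF_Costume fitting = min(LS_Principal photography=28, LS_Sound mix=26, LS_Color grade=17, LS_Final cut=30) = 17; LS_Costume fitting = 17−6 = 11
LF_Set construction = min(LS_Pickup shots=25, LS_Color grade=17) = 17; LS_Set construction = 17−5 = 12
LF_Location scouting = min(LS_Set construction=12, LS_Costume fitting=11, LS_Editing=8, LS_Sound mix=26) = 8; LS_Location scouting = 8−8 = 0
Slack_Color grade = LS_Color grade − ES_Color grade = 17 − 14 = 3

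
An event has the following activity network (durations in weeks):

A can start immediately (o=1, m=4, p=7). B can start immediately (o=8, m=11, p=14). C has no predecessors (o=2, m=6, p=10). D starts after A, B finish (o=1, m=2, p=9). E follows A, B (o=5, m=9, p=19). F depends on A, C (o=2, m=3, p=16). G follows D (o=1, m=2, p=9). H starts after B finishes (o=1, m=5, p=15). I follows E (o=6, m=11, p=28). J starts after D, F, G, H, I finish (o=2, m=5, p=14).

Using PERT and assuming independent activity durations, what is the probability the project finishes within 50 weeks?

te_A = (1 + 4·4 + 7)/6 = 24/6 = 4; σ²_A = ((7−1)/6)² = 1.000
te_B = (8 + 4·11 + 14)/6 = 66/6 = 11; σ²_B = ((14−8)/6)² = 1.000
te_C = (2 + 4·6 + 10)/6 = 36/6 = 6; σ²_C = ((10−2)/6)² = 1.778
te_D = (1 + 4·2 + 9)/6 = 18/6 = 3; σ²_D = ((9−1)/6)² = 1.778
te_E = (5 + 4·9 + 19)/6 = 60/6 = 10; σ²_E = ((19−5)/6)² = 5.444
te_F = (2 + 4·3 + 16)/6 = 30/6 = 5; σ²_F = ((16−2)/6)² = 5.444
te_G = (1 + 4·2 + 9)/6 = 18/6 = 3; σ²_G = ((9−1)/6)² = 1.778
te_H = (1 + 4·5 + 15)/6 = 36/6 = 6; σ²_H = ((15−1)/6)² = 5.444
te_I = (6 + 4·11 + 28)/6 = 78/6 = 13; σ²_I = ((28−6)/6)² = 13.444
te_J = (2 + 4·5 + 14)/6 = 36/6 = 6; σ²_J = ((14−2)/6)² = 4.000

Forward pass:
ES_A = 0; EF_A = 4
ES_B = 0; EF_B = 11
ES_C = 0; EF_C = 6
ES_D = max(EF_A=4, EF_B=11) = 11; EF_D = 11+3 = 14
ES_E = max(EF_A=4, EF_B=11) = 11; EF_E = 11+10 = 21
ES_F = max(EF_A=4, EF_C=6) = 6; EF_F = 6+5 = 11
ES_G = 14; EF_G = 14+3 = 17
ES_H = 11; EF_H = 11+6 = 17
ES_I = 21; EF_I = 21+13 = 34
ES_J = max(EF_D=14, EF_F=11, EF_G=17, EF_H=17, EF_I=34) = 34; EF_J = 34+6 = 40
Expected project duration μ = 40 weeks. Critical path: B → E → I → J.

Variance along critical path = 1.000 + 5.444 + 13.444 + 4.000 = 23.889; σ = √23.889 = 4.888 weeks.
Z = (50 − 40) / 4.888 = 2.046
P(T ≤ 50) = Φ(2.046) ≈ 0.980

0.980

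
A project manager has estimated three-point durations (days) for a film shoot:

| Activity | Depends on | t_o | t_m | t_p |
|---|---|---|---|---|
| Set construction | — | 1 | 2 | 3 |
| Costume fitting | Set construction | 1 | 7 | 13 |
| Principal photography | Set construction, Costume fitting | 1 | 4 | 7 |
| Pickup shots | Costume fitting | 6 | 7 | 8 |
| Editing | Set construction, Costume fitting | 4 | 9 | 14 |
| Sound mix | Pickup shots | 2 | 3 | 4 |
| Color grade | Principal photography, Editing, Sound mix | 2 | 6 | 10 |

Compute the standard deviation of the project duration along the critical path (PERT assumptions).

2.47 days

te_Set construction = (1 + 4·2 + 3)/6 = 12/6 = 2; σ²_Set construction = ((3−1)/6)² = 0.111
te_Costume fitting = (1 + 4·7 + 13)/6 = 42/6 = 7; σ²_Costume fitting = ((13−1)/6)² = 4.000
te_Principal photography = (1 + 4·4 + 7)/6 = 24/6 = 4; σ²_Principal photography = ((7−1)/6)² = 1.000
te_Pickup shots = (6 + 4·7 + 8)/6 = 42/6 = 7; σ²_Pickup shots = ((8−6)/6)² = 0.111
te_Editing = (4 + 4·9 + 14)/6 = 54/6 = 9; σ²_Editing = ((14−4)/6)² = 2.778
te_Sound mix = (2 + 4·3 + 4)/6 = 18/6 = 3; σ²_Sound mix = ((4−2)/6)² = 0.111
te_Color grade = (2 + 4·6 + 10)/6 = 36/6 = 6; σ²_Color grade = ((10−2)/6)² = 1.778

Forward pass:
ES_Set construction = 0; EF_Set construction = 2
ES_Costume fitting = 2; EF_Costume fitting = 2+7 = 9
ES_Principal photography = max(EF_Set construction=2, EF_Costume fitting=9) = 9; EF_Principal photography = 9+4 = 13
ES_Pickup shots = 9; EF_Pickup shots = 9+7 = 16
ES_Editing = max(EF_Set construction=2, EF_Costume fitting=9) = 9; EF_Editing = 9+9 = 18
ES_Sound mix = 16; EF_Sound mix = 16+3 = 19
ES_Color grade = max(EF_Principal photography=13, EF_Editing=18, EF_Sound mix=19) = 19; EF_Color grade = 19+6 = 25
Expected project duration μ = 25 days. Critical path: Set construction → Costume fitting → Pickup shots → Sound mix → Color grade.

Variance along critical path = 0.111 + 4.000 + 0.111 + 0.111 + 1.778 = 6.111
σ = √6.111 = 2.472 days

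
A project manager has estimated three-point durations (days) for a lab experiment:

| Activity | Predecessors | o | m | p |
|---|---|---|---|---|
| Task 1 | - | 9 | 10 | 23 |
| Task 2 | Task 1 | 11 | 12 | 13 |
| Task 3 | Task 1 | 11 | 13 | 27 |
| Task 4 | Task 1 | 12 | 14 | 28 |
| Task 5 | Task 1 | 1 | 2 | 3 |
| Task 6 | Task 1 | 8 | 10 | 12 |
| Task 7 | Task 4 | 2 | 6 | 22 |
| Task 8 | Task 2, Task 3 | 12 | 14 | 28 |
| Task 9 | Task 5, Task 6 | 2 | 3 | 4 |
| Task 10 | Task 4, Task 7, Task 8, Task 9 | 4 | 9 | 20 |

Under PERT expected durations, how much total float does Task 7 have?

7 days

te_Task 1 = (9 + 4·10 + 23)/6 = 72/6 = 12
te_Task 2 = (11 + 4·12 + 13)/6 = 72/6 = 12
te_Task 3 = (11 + 4·13 + 27)/6 = 90/6 = 15
te_Task 4 = (12 + 4·14 + 28)/6 = 96/6 = 16
te_Task 5 = (1 + 4·2 + 3)/6 = 12/6 = 2
te_Task 6 = (8 + 4·10 + 12)/6 = 60/6 = 10
te_Task 7 = (2 + 4·6 + 22)/6 = 48/6 = 8
te_Task 8 = (12 + 4·14 + 28)/6 = 96/6 = 16
te_Task 9 = (2 + 4·3 + 4)/6 = 18/6 = 3
te_Task 10 = (4 + 4·9 + 20)/6 = 60/6 = 10

Forward pass:
ES_Task 1 = 0; EF_Task 1 = 12
ES_Task 2 = 12; EF_Task 2 = 12+12 = 24
ES_Task 3 = 12; EF_Task 3 = 12+15 = 27
ES_Task 4 = 12; EF_Task 4 = 12+16 = 28
ES_Task 5 = 12; EF_Task 5 = 12+2 = 14
ES_Task 6 = 12; EF_Task 6 = 12+10 = 22
ES_Task 7 = 28; EF_Task 7 = 28+8 = 36
ES_Task 8 = max(EF_Task 2=24, EF_Task 3=27) = 27; EF_Task 8 = 27+16 = 43
ES_Task 9 = max(EF_Task 5=14, EF_Task 6=22) = 22; EF_Task 9 = 22+3 = 25
ES_Task 10 = max(EF_Task 4=28, EF_Task 7=36, EF_Task 8=43, EF_Task 9=25) = 43; EF_Task 10 = 43+10 = 53
Expected project duration μ = 53 days. Critical path: Task 1 → Task 3 → Task 8 → Task 10.

Backward pass:
LF_Task 10 = 53; LS_Task 10 = 53−10 = 43
LF_Task 9 = LS_Task 10 = 43; LS_Task 9 = 43−3 = 40
LF_Task 8 = LS_Task 10 = 43; LS_Task 8 = 43−16 = 27
LF_Task 7 = LS_Task 10 = 43; LS_Task 7 = 43−8 = 35
LF_Task 6 = LS_Task 9 = 40; LS_Task 6 = 40−10 = 30
LF_Task 5 = LS_Task 9 = 40; LS_Task 5 = 40−2 = 38
LF_Task 4 = min(LS_Task 7=35, LS_Task 10=43) = 35; LS_Task 4 = 35−16 = 19
LF_Task 3 = LS_Task 8 = 27; LS_Task 3 = 27−15 = 12
LF_Task 2 = LS_Task 8 = 27; LS_Task 2 = 27−12 = 15
LF_Task 1 = min(LS_Task 2=15, LS_Task 3=12, LS_Task 4=19, LS_Task 5=38, LS_Task 6=30) = 12; LS_Task 1 = 12−12 = 0
Slack_Task 7 = LS_Task 7 − ES_Task 7 = 35 − 28 = 7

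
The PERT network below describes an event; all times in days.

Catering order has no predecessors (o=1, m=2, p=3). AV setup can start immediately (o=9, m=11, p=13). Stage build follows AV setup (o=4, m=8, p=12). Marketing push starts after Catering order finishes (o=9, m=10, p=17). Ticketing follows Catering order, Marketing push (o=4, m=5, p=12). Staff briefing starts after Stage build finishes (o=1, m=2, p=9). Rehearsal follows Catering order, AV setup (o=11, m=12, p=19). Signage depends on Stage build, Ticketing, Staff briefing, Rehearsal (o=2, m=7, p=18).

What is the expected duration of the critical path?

te_Catering order = (1 + 4·2 + 3)/6 = 12/6 = 2
te_AV setup = (9 + 4·11 + 13)/6 = 66/6 = 11
te_Stage build = (4 + 4·8 + 12)/6 = 48/6 = 8
te_Marketing push = (9 + 4·10 + 17)/6 = 66/6 = 11
te_Ticketing = (4 + 4·5 + 12)/6 = 36/6 = 6
te_Staff briefing = (1 + 4·2 + 9)/6 = 18/6 = 3
te_Rehearsal = (11 + 4·12 + 19)/6 = 78/6 = 13
te_Signage = (2 + 4·7 + 18)/6 = 48/6 = 8

Forward pass:
ES_Catering order = 0; EF_Catering order = 2
ES_AV setup = 0; EF_AV setup = 11
ES_Stage build = 11; EF_Stage build = 11+8 = 19
ES_Marketing push = 2; EF_Marketing push = 2+11 = 13
ES_Ticketing = max(EF_Catering order=2, EF_Marketing push=13) = 13; EF_Ticketing = 13+6 = 19
ES_Staff briefing = 19; EF_Staff briefing = 19+3 = 22
ES_Rehearsal = max(EF_Catering order=2, EF_AV setup=11) = 11; EF_Rehearsal = 11+13 = 24
ES_Signage = max(EF_Stage build=19, EF_Ticketing=19, EF_Staff briefing=22, EF_Rehearsal=24) = 24; EF_Signage = 24+8 = 32
Expected project duration μ = 32 days. Critical path: AV setup → Rehearsal → Signage.

32 days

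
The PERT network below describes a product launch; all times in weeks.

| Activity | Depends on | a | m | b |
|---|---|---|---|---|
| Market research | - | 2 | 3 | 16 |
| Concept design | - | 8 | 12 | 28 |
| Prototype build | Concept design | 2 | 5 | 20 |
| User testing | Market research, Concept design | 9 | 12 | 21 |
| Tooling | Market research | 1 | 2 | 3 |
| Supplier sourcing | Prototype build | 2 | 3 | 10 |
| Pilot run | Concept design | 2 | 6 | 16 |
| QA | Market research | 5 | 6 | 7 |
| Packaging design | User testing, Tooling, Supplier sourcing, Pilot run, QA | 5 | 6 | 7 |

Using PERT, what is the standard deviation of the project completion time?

3.90 weeks

te_Market research = (2 + 4·3 + 16)/6 = 30/6 = 5; σ²_Market research = ((16−2)/6)² = 5.444
te_Concept design = (8 + 4·12 + 28)/6 = 84/6 = 14; σ²_Concept design = ((28−8)/6)² = 11.111
te_Prototype build = (2 + 4·5 + 20)/6 = 42/6 = 7; σ²_Prototype build = ((20−2)/6)² = 9.000
te_User testing = (9 + 4·12 + 21)/6 = 78/6 = 13; σ²_User testing = ((21−9)/6)² = 4.000
te_Tooling = (1 + 4·2 + 3)/6 = 12/6 = 2; σ²_Tooling = ((3−1)/6)² = 0.111
te_Supplier sourcing = (2 + 4·3 + 10)/6 = 24/6 = 4; σ²_Supplier sourcing = ((10−2)/6)² = 1.778
te_Pilot run = (2 + 4·6 + 16)/6 = 42/6 = 7; σ²_Pilot run = ((16−2)/6)² = 5.444
te_QA = (5 + 4·6 + 7)/6 = 36/6 = 6; σ²_QA = ((7−5)/6)² = 0.111
te_Packaging design = (5 + 4·6 + 7)/6 = 36/6 = 6; σ²_Packaging design = ((7−5)/6)² = 0.111

Forward pass:
ES_Market research = 0; EF_Market research = 5
ES_Concept design = 0; EF_Concept design = 14
ES_Prototype build = 14; EF_Prototype build = 14+7 = 21
ES_User testing = max(EF_Market research=5, EF_Concept design=14) = 14; EF_User testing = 14+13 = 27
ES_Tooling = 5; EF_Tooling = 5+2 = 7
ES_Supplier sourcing = 21; EF_Supplier sourcing = 21+4 = 25
ES_Pilot run = 14; EF_Pilot run = 14+7 = 21
ES_QA = 5; EF_QA = 5+6 = 11
ES_Packaging design = max(EF_User testing=27, EF_Tooling=7, EF_Supplier sourcing=25, EF_Pilot run=21, EF_QA=11) = 27; EF_Packaging design = 27+6 = 33
Expected project duration μ = 33 weeks. Critical path: Concept design → User testing → Packaging design.

Variance along critical path = 11.111 + 4.000 + 0.111 = 15.222
σ = √15.222 = 3.902 weeks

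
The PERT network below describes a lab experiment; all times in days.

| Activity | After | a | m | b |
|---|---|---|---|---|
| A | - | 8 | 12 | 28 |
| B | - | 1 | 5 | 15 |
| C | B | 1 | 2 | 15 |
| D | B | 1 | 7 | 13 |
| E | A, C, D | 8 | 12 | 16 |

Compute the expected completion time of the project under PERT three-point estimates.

te_A = (8 + 4·12 + 28)/6 = 84/6 = 14
te_B = (1 + 4·5 + 15)/6 = 36/6 = 6
te_C = (1 + 4·2 + 15)/6 = 24/6 = 4
te_D = (1 + 4·7 + 13)/6 = 42/6 = 7
te_E = (8 + 4·12 + 16)/6 = 72/6 = 12

Forward pass:
ES_A = 0; EF_A = 14
ES_B = 0; EF_B = 6
ES_C = 6; EF_C = 6+4 = 10
ES_D = 6; EF_D = 6+7 = 13
ES_E = max(EF_A=14, EF_C=10, EF_D=13) = 14; EF_E = 14+12 = 26
Expected project duration μ = 26 days. Critical path: A → E.

26 days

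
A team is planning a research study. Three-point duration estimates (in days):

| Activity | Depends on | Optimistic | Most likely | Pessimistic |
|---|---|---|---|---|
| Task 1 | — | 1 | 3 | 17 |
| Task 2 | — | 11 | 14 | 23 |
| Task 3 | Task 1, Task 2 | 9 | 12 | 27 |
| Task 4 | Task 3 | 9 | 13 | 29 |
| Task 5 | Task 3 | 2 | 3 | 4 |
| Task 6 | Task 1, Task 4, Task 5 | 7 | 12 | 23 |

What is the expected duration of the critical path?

te_Task 1 = (1 + 4·3 + 17)/6 = 30/6 = 5
te_Task 2 = (11 + 4·14 + 23)/6 = 90/6 = 15
te_Task 3 = (9 + 4·12 + 27)/6 = 84/6 = 14
te_Task 4 = (9 + 4·13 + 29)/6 = 90/6 = 15
te_Task 5 = (2 + 4·3 + 4)/6 = 18/6 = 3
te_Task 6 = (7 + 4·12 + 23)/6 = 78/6 = 13

Forward pass:
ES_Task 1 = 0; EF_Task 1 = 5
ES_Task 2 = 0; EF_Task 2 = 15
ES_Task 3 = max(EF_Task 1=5, EF_Task 2=15) = 15; EF_Task 3 = 15+14 = 29
ES_Task 4 = 29; EF_Task 4 = 29+15 = 44
ES_Task 5 = 29; EF_Task 5 = 29+3 = 32
ES_Task 6 = max(EF_Task 1=5, EF_Task 4=44, EF_Task 5=32) = 44; EF_Task 6 = 44+13 = 57
Expected project duration μ = 57 days. Critical path: Task 2 → Task 3 → Task 4 → Task 6.

57 days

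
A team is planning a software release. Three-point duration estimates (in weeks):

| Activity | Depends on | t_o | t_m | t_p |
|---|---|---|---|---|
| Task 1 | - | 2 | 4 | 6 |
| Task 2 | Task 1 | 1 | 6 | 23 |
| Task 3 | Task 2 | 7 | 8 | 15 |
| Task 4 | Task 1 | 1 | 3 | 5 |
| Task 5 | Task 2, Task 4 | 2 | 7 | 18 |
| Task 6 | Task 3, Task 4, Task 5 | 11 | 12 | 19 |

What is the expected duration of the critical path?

te_Task 1 = (2 + 4·4 + 6)/6 = 24/6 = 4
te_Task 2 = (1 + 4·6 + 23)/6 = 48/6 = 8
te_Task 3 = (7 + 4·8 + 15)/6 = 54/6 = 9
te_Task 4 = (1 + 4·3 + 5)/6 = 18/6 = 3
te_Task 5 = (2 + 4·7 + 18)/6 = 48/6 = 8
te_Task 6 = (11 + 4·12 + 19)/6 = 78/6 = 13

Forward pass:
ES_Task 1 = 0; EF_Task 1 = 4
ES_Task 2 = 4; EF_Task 2 = 4+8 = 12
ES_Task 3 = 12; EF_Task 3 = 12+9 = 21
ES_Task 4 = 4; EF_Task 4 = 4+3 = 7
ES_Task 5 = max(EF_Task 2=12, EF_Task 4=7) = 12; EF_Task 5 = 12+8 = 20
ES_Task 6 = max(EF_Task 3=21, EF_Task 4=7, EF_Task 5=20) = 21; EF_Task 6 = 21+13 = 34
Expected project duration μ = 34 weeks. Critical path: Task 1 → Task 2 → Task 3 → Task 6.

34 weeks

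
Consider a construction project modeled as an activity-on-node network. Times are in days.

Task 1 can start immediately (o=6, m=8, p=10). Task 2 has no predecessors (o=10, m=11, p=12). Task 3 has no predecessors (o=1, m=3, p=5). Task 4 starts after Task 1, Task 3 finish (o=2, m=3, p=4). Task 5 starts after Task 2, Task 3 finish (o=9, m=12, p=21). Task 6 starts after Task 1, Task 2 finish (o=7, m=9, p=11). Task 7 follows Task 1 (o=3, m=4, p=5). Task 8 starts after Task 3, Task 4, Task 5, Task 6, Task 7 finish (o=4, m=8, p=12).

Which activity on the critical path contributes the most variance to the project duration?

te_Task 1 = (6 + 4·8 + 10)/6 = 48/6 = 8; σ²_Task 1 = ((10−6)/6)² = 0.444
te_Task 2 = (10 + 4·11 + 12)/6 = 66/6 = 11; σ²_Task 2 = ((12−10)/6)² = 0.111
te_Task 3 = (1 + 4·3 + 5)/6 = 18/6 = 3; σ²_Task 3 = ((5−1)/6)² = 0.444
te_Task 4 = (2 + 4·3 + 4)/6 = 18/6 = 3; σ²_Task 4 = ((4−2)/6)² = 0.111
te_Task 5 = (9 + 4·12 + 21)/6 = 78/6 = 13; σ²_Task 5 = ((21−9)/6)² = 4.000
te_Task 6 = (7 + 4·9 + 11)/6 = 54/6 = 9; σ²_Task 6 = ((11−7)/6)² = 0.444
te_Task 7 = (3 + 4·4 + 5)/6 = 24/6 = 4; σ²_Task 7 = ((5−3)/6)² = 0.111
te_Task 8 = (4 + 4·8 + 12)/6 = 48/6 = 8; σ²_Task 8 = ((12−4)/6)² = 1.778

Forward pass:
ES_Task 1 = 0; EF_Task 1 = 8
ES_Task 2 = 0; EF_Task 2 = 11
ES_Task 3 = 0; EF_Task 3 = 3
ES_Task 4 = max(EF_Task 1=8, EF_Task 3=3) = 8; EF_Task 4 = 8+3 = 11
ES_Task 5 = max(EF_Task 2=11, EF_Task 3=3) = 11; EF_Task 5 = 11+13 = 24
ES_Task 6 = max(EF_Task 1=8, EF_Task 2=11) = 11; EF_Task 6 = 11+9 = 20
ES_Task 7 = 8; EF_Task 7 = 8+4 = 12
ES_Task 8 = max(EF_Task 3=3, EF_Task 4=11, EF_Task 5=24, EF_Task 6=20, EF_Task 7=12) = 24; EF_Task 8 = 24+8 = 32
Expected project duration μ = 32 days. Critical path: Task 2 → Task 5 → Task 8.

Variances on critical path: σ²_Task 2=0.111, σ²_Task 5=4.000, σ²_Task 8=1.778.
Largest is σ²_Task 5 = 4.000.

Task 5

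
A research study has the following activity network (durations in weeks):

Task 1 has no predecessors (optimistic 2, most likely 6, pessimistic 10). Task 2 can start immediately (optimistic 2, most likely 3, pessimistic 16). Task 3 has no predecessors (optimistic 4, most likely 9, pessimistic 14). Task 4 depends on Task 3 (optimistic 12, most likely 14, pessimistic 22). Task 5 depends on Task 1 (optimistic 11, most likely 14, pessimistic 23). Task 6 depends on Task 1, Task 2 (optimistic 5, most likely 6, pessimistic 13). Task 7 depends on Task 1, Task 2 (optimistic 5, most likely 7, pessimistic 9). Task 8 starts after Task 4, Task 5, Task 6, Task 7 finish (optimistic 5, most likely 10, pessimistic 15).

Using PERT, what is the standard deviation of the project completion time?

2.89 weeks

te_Task 1 = (2 + 4·6 + 10)/6 = 36/6 = 6; σ²_Task 1 = ((10−2)/6)² = 1.778
te_Task 2 = (2 + 4·3 + 16)/6 = 30/6 = 5; σ²_Task 2 = ((16−2)/6)² = 5.444
te_Task 3 = (4 + 4·9 + 14)/6 = 54/6 = 9; σ²_Task 3 = ((14−4)/6)² = 2.778
te_Task 4 = (12 + 4·14 + 22)/6 = 90/6 = 15; σ²_Task 4 = ((22−12)/6)² = 2.778
te_Task 5 = (11 + 4·14 + 23)/6 = 90/6 = 15; σ²_Task 5 = ((23−11)/6)² = 4.000
te_Task 6 = (5 + 4·6 + 13)/6 = 42/6 = 7; σ²_Task 6 = ((13−5)/6)² = 1.778
te_Task 7 = (5 + 4·7 + 9)/6 = 42/6 = 7; σ²_Task 7 = ((9−5)/6)² = 0.444
te_Task 8 = (5 + 4·10 + 15)/6 = 60/6 = 10; σ²_Task 8 = ((15−5)/6)² = 2.778

Forward pass:
ES_Task 1 = 0; EF_Task 1 = 6
ES_Task 2 = 0; EF_Task 2 = 5
ES_Task 3 = 0; EF_Task 3 = 9
ES_Task 4 = 9; EF_Task 4 = 9+15 = 24
ES_Task 5 = 6; EF_Task 5 = 6+15 = 21
ES_Task 6 = max(EF_Task 1=6, EF_Task 2=5) = 6; EF_Task 6 = 6+7 = 13
ES_Task 7 = max(EF_Task 1=6, EF_Task 2=5) = 6; EF_Task 7 = 6+7 = 13
ES_Task 8 = max(EF_Task 4=24, EF_Task 5=21, EF_Task 6=13, EF_Task 7=13) = 24; EF_Task 8 = 24+10 = 34
Expected project duration μ = 34 weeks. Critical path: Task 3 → Task 4 → Task 8.

Variance along critical path = 2.778 + 2.778 + 2.778 = 8.333
σ = √8.333 = 2.887 weeks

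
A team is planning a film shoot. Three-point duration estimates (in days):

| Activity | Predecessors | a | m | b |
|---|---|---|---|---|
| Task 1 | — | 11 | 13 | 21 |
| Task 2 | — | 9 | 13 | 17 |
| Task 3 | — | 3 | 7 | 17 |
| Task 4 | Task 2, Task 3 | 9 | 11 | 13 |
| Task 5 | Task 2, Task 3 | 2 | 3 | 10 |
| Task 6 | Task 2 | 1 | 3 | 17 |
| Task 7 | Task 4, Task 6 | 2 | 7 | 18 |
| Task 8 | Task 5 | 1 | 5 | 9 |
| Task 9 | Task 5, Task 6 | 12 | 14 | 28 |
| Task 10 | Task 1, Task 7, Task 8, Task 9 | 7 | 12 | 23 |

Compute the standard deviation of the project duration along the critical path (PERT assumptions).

4.81 days

te_Task 1 = (11 + 4·13 + 21)/6 = 84/6 = 14; σ²_Task 1 = ((21−11)/6)² = 2.778
te_Task 2 = (9 + 4·13 + 17)/6 = 78/6 = 13; σ²_Task 2 = ((17−9)/6)² = 1.778
te_Task 3 = (3 + 4·7 + 17)/6 = 48/6 = 8; σ²_Task 3 = ((17−3)/6)² = 5.444
te_Task 4 = (9 + 4·11 + 13)/6 = 66/6 = 11; σ²_Task 4 = ((13−9)/6)² = 0.444
te_Task 5 = (2 + 4·3 + 10)/6 = 24/6 = 4; σ²_Task 5 = ((10−2)/6)² = 1.778
te_Task 6 = (1 + 4·3 + 17)/6 = 30/6 = 5; σ²_Task 6 = ((17−1)/6)² = 7.111
te_Task 7 = (2 + 4·7 + 18)/6 = 48/6 = 8; σ²_Task 7 = ((18−2)/6)² = 7.111
te_Task 8 = (1 + 4·5 + 9)/6 = 30/6 = 5; σ²_Task 8 = ((9−1)/6)² = 1.778
te_Task 9 = (12 + 4·14 + 28)/6 = 96/6 = 16; σ²_Task 9 = ((28−12)/6)² = 7.111
te_Task 10 = (7 + 4·12 + 23)/6 = 78/6 = 13; σ²_Task 10 = ((23−7)/6)² = 7.111

Forward pass:
ES_Task 1 = 0; EF_Task 1 = 14
ES_Task 2 = 0; EF_Task 2 = 13
ES_Task 3 = 0; EF_Task 3 = 8
ES_Task 4 = max(EF_Task 2=13, EF_Task 3=8) = 13; EF_Task 4 = 13+11 = 24
ES_Task 5 = max(EF_Task 2=13, EF_Task 3=8) = 13; EF_Task 5 = 13+4 = 17
ES_Task 6 = 13; EF_Task 6 = 13+5 = 18
ES_Task 7 = max(EF_Task 4=24, EF_Task 6=18) = 24; EF_Task 7 = 24+8 = 32
ES_Task 8 = 17; EF_Task 8 = 17+5 = 22
ES_Task 9 = max(EF_Task 5=17, EF_Task 6=18) = 18; EF_Task 9 = 18+16 = 34
ES_Task 10 = max(EF_Task 1=14, EF_Task 7=32, EF_Task 8=22, EF_Task 9=34) = 34; EF_Task 10 = 34+13 = 47
Expected project duration μ = 47 days. Critical path: Task 2 → Task 6 → Task 9 → Task 10.

Variance along critical path = 1.778 + 7.111 + 7.111 + 7.111 = 23.111
σ = √23.111 = 4.807 days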